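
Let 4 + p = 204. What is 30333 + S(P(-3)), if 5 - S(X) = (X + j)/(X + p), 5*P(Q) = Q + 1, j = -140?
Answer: 15139013/499 ≈ 30339.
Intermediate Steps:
p = 200 (p = -4 + 204 = 200)
P(Q) = ⅕ + Q/5 (P(Q) = (Q + 1)/5 = (1 + Q)/5 = ⅕ + Q/5)
S(X) = 5 - (-140 + X)/(200 + X) (S(X) = 5 - (X - 140)/(X + 200) = 5 - (-140 + X)/(200 + X))
30333 + S(P(-3)) = 30333 + 4*(285 + (⅕ + (⅕)*(-3)))/(200 + (⅕ + (⅕)*(-3))) = 30333 + 4*(285 + (⅕ - ⅗))/(200 + (⅕ - ⅗)) = 30333 + 4*(285 - ⅖)/(200 - ⅖) = 30333 + 4*(1423/5)/(998/5) = 30333 + 4*(5/998)*(1423/5) = 30333 + 2846/499 = 15139013/499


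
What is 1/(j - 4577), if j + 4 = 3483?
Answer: -1/1098 ≈ -0.00091075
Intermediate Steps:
j = 3479 (j = -4 + 3483 = 3479)
1/(j - 4577) = 1/(3479 - 4577) = 1/(-1098) = -1/1098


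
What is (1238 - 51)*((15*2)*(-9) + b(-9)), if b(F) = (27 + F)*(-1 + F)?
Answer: -534150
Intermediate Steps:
b(F) = (-1 + F)*(27 + F)
(1238 - 51)*((15*2)*(-9) + b(-9)) = (1238 - 51)*((15*2)*(-9) + (-27 + (-9)² + 26*(-9))) = 1187*(30*(-9) + (-27 + 81 - 234)) = 1187*(-270 - 180) = 1187*(-450) = -534150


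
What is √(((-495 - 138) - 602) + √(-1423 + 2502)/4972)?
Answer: √(-7632542060 + 1243*√1079)/2486 ≈ 35.142*I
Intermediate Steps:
√(((-495 - 138) - 602) + √(-1423 + 2502)/4972) = √((-633 - 602) + √1079*(1/4972)) = √(-1235 + √1079/4972)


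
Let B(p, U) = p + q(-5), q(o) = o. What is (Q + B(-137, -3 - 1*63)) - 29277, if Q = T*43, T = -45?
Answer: -31354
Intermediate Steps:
Q = -1935 (Q = -45*43 = -1935)
B(p, U) = -5 + p (B(p, U) = p - 5 = -5 + p)
(Q + B(-137, -3 - 1*63)) - 29277 = (-1935 + (-5 - 137)) - 29277 = (-1935 - 142) - 29277 = -2077 - 29277 = -31354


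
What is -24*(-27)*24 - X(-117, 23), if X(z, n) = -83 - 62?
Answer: 15697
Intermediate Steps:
X(z, n) = -145
-24*(-27)*24 - X(-117, 23) = -24*(-27)*24 - 1*(-145) = 648*24 + 145 = 15552 + 145 = 15697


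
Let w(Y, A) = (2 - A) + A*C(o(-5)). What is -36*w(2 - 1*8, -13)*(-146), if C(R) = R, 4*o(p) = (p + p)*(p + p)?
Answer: -1629360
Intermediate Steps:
o(p) = p² (o(p) = ((p + p)*(p + p))/4 = ((2*p)*(2*p))/4 = (4*p²)/4 = p²)
w(Y, A) = 2 + 24*A (w(Y, A) = (2 - A) + A*(-5)² = (2 - A) + A*25 = (2 - A) + 25*A = 2 + 24*A)
-36*w(2 - 1*8, -13)*(-146) = -36*(2 + 24*(-13))*(-146) = -36*(2 - 312)*(-146) = -36*(-310)*(-146) = 11160*(-146) = -1629360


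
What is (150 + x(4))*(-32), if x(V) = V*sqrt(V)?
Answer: -5056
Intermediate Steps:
x(V) = V**(3/2)
(150 + x(4))*(-32) = (150 + 4**(3/2))*(-32) = (150 + 8)*(-32) = 158*(-32) = -5056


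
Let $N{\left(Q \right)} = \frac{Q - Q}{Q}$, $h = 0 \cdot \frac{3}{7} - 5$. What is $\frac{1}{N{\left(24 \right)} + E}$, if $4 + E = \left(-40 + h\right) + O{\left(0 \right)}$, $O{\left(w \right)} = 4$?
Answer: $- \frac{1}{45} \approx -0.022222$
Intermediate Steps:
$h = -5$ ($h = 0 \cdot 3 \cdot \frac{1}{7} - 5 = 0 \cdot \frac{3}{7} - 5 = 0 - 5 = -5$)
$E = -45$ ($E = -4 + \left(\left(-40 - 5\right) + 4\right) = -4 + \left(-45 + 4\right) = -4 - 41 = -45$)
$N{\left(Q \right)} = 0$ ($N{\left(Q \right)} = \frac{0}{Q} = 0$)
$\frac{1}{N{\left(24 \right)} + E} = \frac{1}{0 - 45} = \frac{1}{-45} = - \frac{1}{45}$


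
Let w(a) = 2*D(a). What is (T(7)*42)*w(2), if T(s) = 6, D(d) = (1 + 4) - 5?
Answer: 0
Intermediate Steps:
D(d) = 0 (D(d) = 5 - 5 = 0)
w(a) = 0 (w(a) = 2*0 = 0)
(T(7)*42)*w(2) = (6*42)*0 = 252*0 = 0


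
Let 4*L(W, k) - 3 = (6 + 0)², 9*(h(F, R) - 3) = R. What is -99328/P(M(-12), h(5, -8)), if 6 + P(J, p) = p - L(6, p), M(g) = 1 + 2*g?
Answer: 3575808/491 ≈ 7282.7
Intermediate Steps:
h(F, R) = 3 + R/9
L(W, k) = 39/4 (L(W, k) = ¾ + (6 + 0)²/4 = ¾ + (¼)*6² = ¾ + (¼)*36 = ¾ + 9 = 39/4)
P(J, p) = -63/4 + p (P(J, p) = -6 + (p - 1*39/4) = -6 + (p - 39/4) = -6 + (-39/4 + p) = -63/4 + p)
-99328/P(M(-12), h(5, -8)) = -99328/(-63/4 + (3 + (⅑)*(-8))) = -99328/(-63/4 + (3 - 8/9)) = -99328/(-63/4 + 19/9) = -99328/(-491/36) = -99328*(-36/491) = 3575808/491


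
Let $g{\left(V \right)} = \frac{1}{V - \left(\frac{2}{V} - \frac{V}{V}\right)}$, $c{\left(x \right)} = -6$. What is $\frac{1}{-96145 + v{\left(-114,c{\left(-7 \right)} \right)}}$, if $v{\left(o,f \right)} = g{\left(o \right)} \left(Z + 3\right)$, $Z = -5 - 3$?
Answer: $- \frac{1288}{123834703} \approx -1.0401 \cdot 10^{-5}$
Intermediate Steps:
$g{\left(V \right)} = \frac{1}{1 + V - \frac{2}{V}}$ ($g{\left(V \right)} = \frac{1}{V + \left(1 - \frac{2}{V}\right)} = \frac{1}{1 + V - \frac{2}{V}}$)
$Z = -8$
$v{\left(o,f \right)} = - \frac{5 o}{-2 + o + o^{2}}$ ($v{\left(o,f \right)} = \frac{o}{-2 + o + o^{2}} \left(-8 + 3\right) = \frac{o}{-2 + o + o^{2}} \left(-5\right) = - \frac{5 o}{-2 + o + o^{2}}$)
$\frac{1}{-96145 + v{\left(-114,c{\left(-7 \right)} \right)}} = \frac{1}{-96145 - - \frac{570}{-2 - 114 + \left(-114\right)^{2}}} = \frac{1}{-96145 - - \frac{570}{-2 - 114 + 12996}} = \frac{1}{-96145 - - \frac{570}{12880}} = \frac{1}{-96145 - \left(-570\right) \frac{1}{12880}} = \frac{1}{-96145 + \frac{57}{1288}} = \frac{1}{- \frac{123834703}{1288}} = - \frac{1288}{123834703}$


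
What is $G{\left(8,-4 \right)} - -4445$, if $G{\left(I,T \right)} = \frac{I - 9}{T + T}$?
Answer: $\frac{35561}{8} \approx 4445.1$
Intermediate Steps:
$G{\left(I,T \right)} = \frac{-9 + I}{2 T}$
$G{\left(8,-4 \right)} - -4445 = \frac{-9 + 8}{2 \left(-4\right)} - -4445 = \frac{1}{2} \left(- \frac{1}{4}\right) \left(-1\right) + 4445 = \frac{1}{8} + 4445 = \frac{35561}{8}$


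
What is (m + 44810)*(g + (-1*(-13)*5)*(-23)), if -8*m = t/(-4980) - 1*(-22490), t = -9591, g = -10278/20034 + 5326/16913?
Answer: -261634647726226907/4166416072 ≈ -6.2796e+7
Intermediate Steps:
g = -3729485/18824169 (g = -10278*1/20034 + 5326*(1/16913) = -571/1113 + 5326/16913 = -3729485/18824169 ≈ -0.19812)
m = -37336597/13280 (m = -(-9591/(-4980) - 1*(-22490))/8 = -(-9591*(-1/4980) + 22490)/8 = -(3197/1660 + 22490)/8 = -1/8*37336597/1660 = -37336597/13280 ≈ -2811.5)
(m + 44810)*(g + (-1*(-13)*5)*(-23)) = (-37336597/13280 + 44810)*(-3729485/18824169 + (-1*(-13)*5)*(-23)) = 557740203*(-3729485/18824169 + (13*5)*(-23))/13280 = 557740203*(-3729485/18824169 + 65*(-23))/13280 = 557740203*(-3729485/18824169 - 1495)/13280 = (557740203/13280)*(-28145862140/18824169) = -261634647726226907/4166416072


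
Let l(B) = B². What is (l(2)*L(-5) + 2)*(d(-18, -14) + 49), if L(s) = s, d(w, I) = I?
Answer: -630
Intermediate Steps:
(l(2)*L(-5) + 2)*(d(-18, -14) + 49) = (2²*(-5) + 2)*(-14 + 49) = (4*(-5) + 2)*35 = (-20 + 2)*35 = -18*35 = -630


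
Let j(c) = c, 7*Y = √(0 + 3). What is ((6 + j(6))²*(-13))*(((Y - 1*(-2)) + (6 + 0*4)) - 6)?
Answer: -3744 - 1872*√3/7 ≈ -4207.2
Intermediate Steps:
Y = √3/7 (Y = √(0 + 3)/7 = √3/7 ≈ 0.24744)
((6 + j(6))²*(-13))*(((Y - 1*(-2)) + (6 + 0*4)) - 6) = ((6 + 6)²*(-13))*(((√3/7 - 1*(-2)) + (6 + 0*4)) - 6) = (12²*(-13))*(((√3/7 + 2) + (6 + 0)) - 6) = (144*(-13))*(((2 + √3/7) + 6) - 6) = -1872*((8 + √3/7) - 6) = -1872*(2 + √3/7) = -3744 - 1872*√3/7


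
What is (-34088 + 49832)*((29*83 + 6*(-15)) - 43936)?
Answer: -655249536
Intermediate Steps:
(-34088 + 49832)*((29*83 + 6*(-15)) - 43936) = 15744*((2407 - 90) - 43936) = 15744*(2317 - 43936) = 15744*(-41619) = -655249536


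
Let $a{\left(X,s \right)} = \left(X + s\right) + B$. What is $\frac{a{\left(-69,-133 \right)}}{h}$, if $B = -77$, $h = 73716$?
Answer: $- \frac{93}{24572} \approx -0.0037848$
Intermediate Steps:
$a{\left(X,s \right)} = -77 + X + s$ ($a{\left(X,s \right)} = \left(X + s\right) - 77 = -77 + X + s$)
$\frac{a{\left(-69,-133 \right)}}{h} = \frac{-77 - 69 - 133}{73716} = \left(-279\right) \frac{1}{73716} = - \frac{93}{24572}$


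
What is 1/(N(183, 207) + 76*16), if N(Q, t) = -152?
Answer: 1/1064 ≈ 0.00093985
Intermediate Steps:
1/(N(183, 207) + 76*16) = 1/(-152 + 76*16) = 1/(-152 + 1216) = 1/1064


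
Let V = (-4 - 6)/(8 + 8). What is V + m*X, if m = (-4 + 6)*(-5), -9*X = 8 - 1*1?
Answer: 515/72 ≈ 7.1528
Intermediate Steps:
X = -7/9 (X = -(8 - 1*1)/9 = -(8 - 1)/9 = -⅑*7 = -7/9 ≈ -0.77778)
m = -10 (m = 2*(-5) = -10)
V = -5/8 (V = -10/16 = -10*1/16 = -5/8 ≈ -0.62500)
V + m*X = -5/8 - 10*(-7/9) = -5/8 + 70/9 = 515/72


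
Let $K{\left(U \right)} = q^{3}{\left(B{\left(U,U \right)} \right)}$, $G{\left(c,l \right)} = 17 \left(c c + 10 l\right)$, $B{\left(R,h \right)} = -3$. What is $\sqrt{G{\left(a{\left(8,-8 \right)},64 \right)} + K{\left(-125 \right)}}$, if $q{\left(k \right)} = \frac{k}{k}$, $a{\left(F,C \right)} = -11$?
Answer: $\sqrt{12938} \approx 113.75$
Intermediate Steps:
$q{\left(k \right)} = 1$
$G{\left(c,l \right)} = 17 c^{2} + 170 l$ ($G{\left(c,l \right)} = 17 \left(c^{2} + 10 l\right) = 17 c^{2} + 170 l$)
$K{\left(U \right)} = 1$ ($K{\left(U \right)} = 1^{3} = 1$)
$\sqrt{G{\left(a{\left(8,-8 \right)},64 \right)} + K{\left(-125 \right)}} = \sqrt{\left(17 \left(-11\right)^{2} + 170 \cdot 64\right) + 1} = \sqrt{\left(17 \cdot 121 + 10880\right) + 1} = \sqrt{\left(2057 + 10880\right) + 1} = \sqrt{12937 + 1} = \sqrt{12938}$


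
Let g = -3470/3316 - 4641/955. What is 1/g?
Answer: -1583390/9351703 ≈ -0.16932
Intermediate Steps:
g = -9351703/1583390 (g = -3470*1/3316 - 4641*1/955 = -1735/1658 - 4641/955 = -9351703/1583390 ≈ -5.9061)
1/g = 1/(-9351703/1583390) = -1583390/9351703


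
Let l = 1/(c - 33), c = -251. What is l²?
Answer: 1/80656 ≈ 1.2398e-5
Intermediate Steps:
l = -1/284 (l = 1/(-251 - 33) = 1/(-284) = -1/284 ≈ -0.0035211)
l² = (-1/284)² = 1/80656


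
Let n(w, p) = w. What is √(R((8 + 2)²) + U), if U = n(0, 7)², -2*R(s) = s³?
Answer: 500*I*√2 ≈ 707.11*I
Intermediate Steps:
R(s) = -s³/2
U = 0 (U = 0² = 0)
√(R((8 + 2)²) + U) = √(-(8 + 2)⁶/2 + 0) = √(-(10²)³/2 + 0) = √(-½*100³ + 0) = √(-½*1000000 + 0) = √(-500000 + 0) = √(-500000) = 500*I*√2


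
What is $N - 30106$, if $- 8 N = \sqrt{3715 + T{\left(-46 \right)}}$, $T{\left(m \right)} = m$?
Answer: $-30106 - \frac{\sqrt{3669}}{8} \approx -30114.0$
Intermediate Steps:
$N = - \frac{\sqrt{3669}}{8}$ ($N = - \frac{\sqrt{3715 - 46}}{8} = - \frac{\sqrt{3669}}{8} \approx -7.5715$)
$N - 30106 = - \frac{\sqrt{3669}}{8} - 30106 = -30106 - \frac{\sqrt{3669}}{8}$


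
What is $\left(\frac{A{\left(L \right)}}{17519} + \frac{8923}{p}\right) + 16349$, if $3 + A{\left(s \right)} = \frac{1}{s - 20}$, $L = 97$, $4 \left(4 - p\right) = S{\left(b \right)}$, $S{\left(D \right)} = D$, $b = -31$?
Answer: $\frac{1084694392675}{63401261} \approx 17108.0$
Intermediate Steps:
$p = \frac{47}{4}$ ($p = 4 - - \frac{31}{4} = 4 + \frac{31}{4} = \frac{47}{4} \approx 11.75$)
$A{\left(s \right)} = -3 + \frac{1}{-20 + s}$ ($A{\left(s \right)} = -3 + \frac{1}{s - 20} = -3 + \frac{1}{-20 + s}$)
$\left(\frac{A{\left(L \right)}}{17519} + \frac{8923}{p}\right) + 16349 = \left(\frac{\frac{1}{-20 + 97} \left(61 - 291\right)}{17519} + \frac{8923}{\frac{47}{4}}\right) + 16349 = \left(\frac{61 - 291}{77} \cdot \frac{1}{17519} + 8923 \cdot \frac{4}{47}\right) + 16349 = \left(\frac{1}{77} \left(-230\right) \frac{1}{17519} + \frac{35692}{47}\right) + 16349 = \left(\left(- \frac{230}{77}\right) \frac{1}{17519} + \frac{35692}{47}\right) + 16349 = \left(- \frac{230}{1348963} + \frac{35692}{47}\right) + 16349 = \frac{48147176586}{63401261} + 16349 = \frac{1084694392675}{63401261}$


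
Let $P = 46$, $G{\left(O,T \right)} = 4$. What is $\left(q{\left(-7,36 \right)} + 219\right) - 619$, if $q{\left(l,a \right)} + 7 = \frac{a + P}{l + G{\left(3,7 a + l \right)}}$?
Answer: $- \frac{1303}{3} \approx -434.33$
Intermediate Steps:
$q{\left(l,a \right)} = -7 + \frac{46 + a}{4 + l}$ ($q{\left(l,a \right)} = -7 + \frac{a + 46}{l + 4} = -7 + \frac{46 + a}{4 + l}$)
$\left(q{\left(-7,36 \right)} + 219\right) - 619 = \left(\frac{18 + 36 - -49}{4 - 7} + 219\right) - 619 = \left(\frac{18 + 36 + 49}{-3} + 219\right) - 619 = \left(\left(- \frac{1}{3}\right) 103 + 219\right) - 619 = \left(- \frac{103}{3} + 219\right) - 619 = \frac{554}{3} - 619 = - \frac{1303}{3}$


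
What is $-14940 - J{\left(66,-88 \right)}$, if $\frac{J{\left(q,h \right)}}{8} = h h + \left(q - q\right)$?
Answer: $-76892$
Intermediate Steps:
$J{\left(q,h \right)} = 8 h^{2}$ ($J{\left(q,h \right)} = 8 \left(h h + \left(q - q\right)\right) = 8 \left(h^{2} + 0\right) = 8 h^{2}$)
$-14940 - J{\left(66,-88 \right)} = -14940 - 8 \left(-88\right)^{2} = -14940 - 8 \cdot 7744 = -14940 - 61952 = -76892$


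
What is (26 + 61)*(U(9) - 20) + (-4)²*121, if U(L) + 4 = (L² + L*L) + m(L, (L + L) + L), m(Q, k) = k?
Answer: 16291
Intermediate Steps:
U(L) = -4 + 2*L² + 3*L (U(L) = -4 + ((L² + L*L) + ((L + L) + L)) = -4 + ((L² + L²) + (2*L + L)) = -4 + (2*L² + 3*L) = -4 + 2*L² + 3*L)
(26 + 61)*(U(9) - 20) + (-4)²*121 = (26 + 61)*((-4 + 2*9² + 3*9) - 20) + (-4)²*121 = 87*((-4 + 2*81 + 27) - 20) + 16*121 = 87*((-4 + 162 + 27) - 20) + 1936 = 87*(185 - 20) + 1936 = 87*165 + 1936 = 14355 + 1936 = 16291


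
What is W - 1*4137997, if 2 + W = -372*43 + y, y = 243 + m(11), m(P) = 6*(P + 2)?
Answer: -4153674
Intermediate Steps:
m(P) = 12 + 6*P (m(P) = 6*(2 + P) = 12 + 6*P)
y = 321 (y = 243 + (12 + 6*11) = 243 + (12 + 66) = 243 + 78 = 321)
W = -15677 (W = -2 + (-372*43 + 321) = -2 + (-15996 + 321) = -2 - 15675 = -15677)
W - 1*4137997 = -15677 - 1*4137997 = -15677 - 4137997 = -4153674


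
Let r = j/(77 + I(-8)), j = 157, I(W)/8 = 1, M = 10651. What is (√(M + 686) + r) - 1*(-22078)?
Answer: 1876787/85 + √11337 ≈ 22186.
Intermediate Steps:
I(W) = 8 (I(W) = 8*1 = 8)
r = 157/85 (r = 157/(77 + 8) = 157/85 ≈ 1.8471)
(√(M + 686) + r) - 1*(-22078) = (√(10651 + 686) + 157/85) - 1*(-22078) = (√11337 + 157/85) + 22078 = (157/85 + √11337) + 22078 = 1876787/85 + √11337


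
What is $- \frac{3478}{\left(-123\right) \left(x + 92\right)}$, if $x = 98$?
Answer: $\frac{1739}{11685} \approx 0.14882$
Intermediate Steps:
$- \frac{3478}{\left(-123\right) \left(x + 92\right)} = - \frac{3478}{\left(-123\right) \left(98 + 92\right)} = - \frac{3478}{\left(-123\right) 190} = - \frac{3478}{-23370} = \left(-3478\right) \left(- \frac{1}{23370}\right) = \frac{1739}{11685}$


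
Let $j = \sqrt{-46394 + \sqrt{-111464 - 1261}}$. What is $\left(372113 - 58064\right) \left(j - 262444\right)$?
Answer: $-82420275756 + 314049 \sqrt{-46394 + 15 i \sqrt{501}} \approx -8.242 \cdot 10^{10} + 6.7644 \cdot 10^{7} i$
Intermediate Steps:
$j = \sqrt{-46394 + 15 i \sqrt{501}}$ ($j = \sqrt{-46394 + \sqrt{-112725}} = \sqrt{-46394 + 15 i \sqrt{501}} \approx 0.7794 + 215.39 i$)
$\left(372113 - 58064\right) \left(j - 262444\right) = \left(372113 - 58064\right) \left(\sqrt{-46394 + 15 i \sqrt{501}} - 262444\right) = 314049 \left(-262444 + \sqrt{-46394 + 15 i \sqrt{501}}\right) = -82420275756 + 314049 \sqrt{-46394 + 15 i \sqrt{501}}$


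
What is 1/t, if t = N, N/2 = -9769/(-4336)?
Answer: 2168/9769 ≈ 0.22193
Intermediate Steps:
N = 9769/2168 (N = 2*(-9769/(-4336)) = 2*(-9769*(-1/4336)) = 2*(9769/4336) = 9769/2168 ≈ 4.5060)
t = 9769/2168 ≈ 4.5060
1/t = 1/(9769/2168) = 2168/9769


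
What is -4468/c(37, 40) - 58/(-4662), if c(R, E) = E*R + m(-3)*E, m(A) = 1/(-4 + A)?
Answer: -6050423/2004660 ≈ -3.0182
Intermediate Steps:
c(R, E) = -E/7 + E*R (c(R, E) = E*R + E/(-4 - 3) = E*R + E/(-7) = E*R - E/7 = -E/7 + E*R)
-4468/c(37, 40) - 58/(-4662) = -4468*1/(40*(-⅐ + 37)) - 58/(-4662) = -4468/(40*(258/7)) - 58*(-1/4662) = -4468/10320/7 + 29/2331 = -4468*7/10320 + 29/2331 = -7819/2580 + 29/2331 = -6050423/2004660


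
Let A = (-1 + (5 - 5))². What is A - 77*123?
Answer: -9470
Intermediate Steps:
A = 1 (A = (-1 + 0)² = (-1)² = 1)
A - 77*123 = 1 - 77*123 = 1 - 9471 = -9470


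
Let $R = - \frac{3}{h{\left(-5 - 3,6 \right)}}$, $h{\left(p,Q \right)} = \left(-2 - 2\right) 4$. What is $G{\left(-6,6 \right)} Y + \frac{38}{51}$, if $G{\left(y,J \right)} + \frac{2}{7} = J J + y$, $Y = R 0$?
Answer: $\frac{38}{51} \approx 0.7451$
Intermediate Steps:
$h{\left(p,Q \right)} = -16$ ($h{\left(p,Q \right)} = \left(-4\right) 4 = -16$)
$R = \frac{3}{16}$ ($R = - \frac{3}{-16} = \left(-3\right) \left(- \frac{1}{16}\right) = \frac{3}{16} \approx 0.1875$)
$Y = 0$ ($Y = \frac{3}{16} \cdot 0 = 0$)
$G{\left(y,J \right)} = - \frac{2}{7} + y + J^{2}$ ($G{\left(y,J \right)} = - \frac{2}{7} + \left(J J + y\right) = - \frac{2}{7} + \left(J^{2} + y\right) = - \frac{2}{7} + \left(y + J^{2}\right) = - \frac{2}{7} + y + J^{2}$)
$G{\left(-6,6 \right)} Y + \frac{38}{51} = \left(- \frac{2}{7} - 6 + 6^{2}\right) 0 + \frac{38}{51} = \left(- \frac{2}{7} - 6 + 36\right) 0 + 38 \cdot \frac{1}{51} = \frac{208}{7} \cdot 0 + \frac{38}{51} = 0 + \frac{38}{51} = \frac{38}{51}$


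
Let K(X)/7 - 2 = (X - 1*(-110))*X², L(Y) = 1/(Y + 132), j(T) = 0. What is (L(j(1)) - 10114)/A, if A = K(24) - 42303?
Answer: -1335047/65735868 ≈ -0.020309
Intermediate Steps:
L(Y) = 1/(132 + Y)
K(X) = 14 + 7*X²*(110 + X) (K(X) = 14 + 7*((X - 1*(-110))*X²) = 14 + 7*((X + 110)*X²) = 14 + 7*((110 + X)*X²) = 14 + 7*(X²*(110 + X)) = 14 + 7*X²*(110 + X))
A = 497999 (A = (14 + 7*24³ + 770*24²) - 42303 = (14 + 7*13824 + 770*576) - 42303 = (14 + 96768 + 443520) - 42303 = 540302 - 42303 = 497999)
(L(j(1)) - 10114)/A = (1/(132 + 0) - 10114)/497999 = (1/132 - 10114)*(1/497999) = -1335047/132*1/497999 = -1335047/65735868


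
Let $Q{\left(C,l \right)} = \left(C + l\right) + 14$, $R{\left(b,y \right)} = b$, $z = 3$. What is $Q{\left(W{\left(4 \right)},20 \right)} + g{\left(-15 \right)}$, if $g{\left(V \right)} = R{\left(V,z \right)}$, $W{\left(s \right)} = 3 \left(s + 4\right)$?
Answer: $43$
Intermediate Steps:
$W{\left(s \right)} = 12 + 3 s$ ($W{\left(s \right)} = 3 \left(4 + s\right) = 12 + 3 s$)
$g{\left(V \right)} = V$
$Q{\left(C,l \right)} = 14 + C + l$
$Q{\left(W{\left(4 \right)},20 \right)} + g{\left(-15 \right)} = \left(14 + \left(12 + 3 \cdot 4\right) + 20\right) - 15 = \left(14 + \left(12 + 12\right) + 20\right) - 15 = \left(14 + 24 + 20\right) - 15 = 58 - 15 = 43$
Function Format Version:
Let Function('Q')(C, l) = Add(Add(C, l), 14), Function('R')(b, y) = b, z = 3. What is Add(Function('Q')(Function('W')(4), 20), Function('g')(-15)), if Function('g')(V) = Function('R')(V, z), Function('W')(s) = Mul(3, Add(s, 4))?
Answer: 43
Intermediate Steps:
Function('W')(s) = Add(12, Mul(3, s)) (Function('W')(s) = Mul(3, Add(4, s)) = Add(12, Mul(3, s)))
Function('g')(V) = V
Function('Q')(C, l) = Add(14, C, l)
Add(Function('Q')(Function('W')(4), 20), Function('g')(-15)) = Add(Add(14, Add(12, Mul(3, 4)), 20), -15) = Add(Add(14, Add(12, 12), 20), -15) = Add(Add(14, 24, 20), -15) = Add(58, -15) = 43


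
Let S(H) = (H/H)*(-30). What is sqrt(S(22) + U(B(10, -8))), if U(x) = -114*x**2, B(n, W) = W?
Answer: 3*I*sqrt(814) ≈ 85.592*I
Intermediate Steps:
S(H) = -30 (S(H) = 1*(-30) = -30)
sqrt(S(22) + U(B(10, -8))) = sqrt(-30 - 114*(-8)**2) = sqrt(-30 - 114*64) = sqrt(-30 - 7296) = sqrt(-7326) = 3*I*sqrt(814)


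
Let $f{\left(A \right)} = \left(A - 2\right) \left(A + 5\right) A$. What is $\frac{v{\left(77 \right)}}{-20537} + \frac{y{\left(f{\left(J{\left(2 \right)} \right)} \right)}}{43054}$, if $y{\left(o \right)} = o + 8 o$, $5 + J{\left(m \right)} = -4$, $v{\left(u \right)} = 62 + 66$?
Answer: $- \frac{3577490}{40190909} \approx -0.089012$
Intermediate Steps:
$v{\left(u \right)} = 128$
$J{\left(m \right)} = -9$ ($J{\left(m \right)} = -5 - 4 = -9$)
$f{\left(A \right)} = A \left(-2 + A\right) \left(5 + A\right)$ ($f{\left(A \right)} = \left(-2 + A\right) \left(5 + A\right) A = A \left(-2 + A\right) \left(5 + A\right)$)
$y{\left(o \right)} = 9 o$
$\frac{v{\left(77 \right)}}{-20537} + \frac{y{\left(f{\left(J{\left(2 \right)} \right)} \right)}}{43054} = \frac{128}{-20537} + \frac{9 \left(- 9 \left(-10 + \left(-9\right)^{2} + 3 \left(-9\right)\right)\right)}{43054} = 128 \left(- \frac{1}{20537}\right) + 9 \left(- 9 \left(-10 + 81 - 27\right)\right) \frac{1}{43054} = - \frac{128}{20537} + 9 \left(\left(-9\right) 44\right) \frac{1}{43054} = - \frac{128}{20537} + 9 \left(-396\right) \frac{1}{43054} = - \frac{128}{20537} - \frac{162}{1957} = - \frac{3577490}{40190909}$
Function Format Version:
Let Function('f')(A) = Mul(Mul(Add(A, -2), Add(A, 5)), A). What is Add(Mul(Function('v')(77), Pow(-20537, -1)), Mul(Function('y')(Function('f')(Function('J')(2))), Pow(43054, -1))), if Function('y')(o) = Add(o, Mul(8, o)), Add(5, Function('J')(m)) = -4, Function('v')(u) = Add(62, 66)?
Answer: Rational(-3577490, 40190909) ≈ -0.089012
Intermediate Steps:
Function('v')(u) = 128
Function('J')(m) = -9 (Function('J')(m) = Add(-5, -4) = -9)
Function('f')(A) = Mul(A, Add(-2, A), Add(5, A)) (Function('f')(A) = Mul(Mul(Add(-2, A), Add(5, A)), A) = Mul(A, Add(-2, A), Add(5, A)))
Function('y')(o) = Mul(9, o)
Add(Mul(Function('v')(77), Pow(-20537, -1)), Mul(Function('y')(Function('f')(Function('J')(2))), Pow(43054, -1))) = Add(Mul(128, Pow(-20537, -1)), Mul(Mul(9, Mul(-9, Add(-10, Pow(-9, 2), Mul(3, -9)))), Pow(43054, -1))) = Add(Mul(128, Rational(-1, 20537)), Mul(Mul(9, Mul(-9, Add(-10, 81, -27))), Rational(1, 43054))) = Add(Rational(-128, 20537), Mul(Mul(9, Mul(-9, 44)), Rational(1, 43054))) = Add(Rational(-128, 20537), Mul(Mul(9, -396), Rational(1, 43054))) = Add(Rational(-128, 20537), Mul(-3564, Rational(1, 43054))) = Add(Rational(-128, 20537), Rational(-162, 1957)) = Rational(-3577490, 40190909)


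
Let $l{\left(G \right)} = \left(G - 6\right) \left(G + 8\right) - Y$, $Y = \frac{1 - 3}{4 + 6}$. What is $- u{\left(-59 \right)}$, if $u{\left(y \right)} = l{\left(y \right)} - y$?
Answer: $- \frac{16871}{5} \approx -3374.2$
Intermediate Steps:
$Y = - \frac{1}{5}$ ($Y = - \frac{2}{10} = \left(-2\right) \frac{1}{10} = - \frac{1}{5} \approx -0.2$)
$l{\left(G \right)} = \frac{1}{5} + \left(-6 + G\right) \left(8 + G\right)$ ($l{\left(G \right)} = \left(G - 6\right) \left(G + 8\right) - - \frac{1}{5} = \left(-6 + G\right) \left(8 + G\right) + \frac{1}{5} = \frac{1}{5} + \left(-6 + G\right) \left(8 + G\right)$)
$u{\left(y \right)} = - \frac{239}{5} + y + y^{2}$ ($u{\left(y \right)} = \left(- \frac{239}{5} + y^{2} + 2 y\right) - y = - \frac{239}{5} + y + y^{2}$)
$- u{\left(-59 \right)} = - (- \frac{239}{5} - 59 + \left(-59\right)^{2}) = - (- \frac{239}{5} - 59 + 3481) = \left(-1\right) \frac{16871}{5} = - \frac{16871}{5}$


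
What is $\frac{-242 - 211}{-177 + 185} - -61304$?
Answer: $\frac{489979}{8} \approx 61247.0$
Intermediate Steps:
$\frac{-242 - 211}{-177 + 185} - -61304 = - \frac{453}{8} + 61304 = \frac{489979}{8}$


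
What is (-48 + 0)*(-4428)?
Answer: 212544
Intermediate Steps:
(-48 + 0)*(-4428) = -48*(-4428) = 212544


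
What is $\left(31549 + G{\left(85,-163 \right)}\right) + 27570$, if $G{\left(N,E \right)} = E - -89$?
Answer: $59045$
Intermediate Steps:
$G{\left(N,E \right)} = 89 + E$ ($G{\left(N,E \right)} = E + 89 = 89 + E$)
$\left(31549 + G{\left(85,-163 \right)}\right) + 27570 = \left(31549 + \left(89 - 163\right)\right) + 27570 = \left(31549 - 74\right) + 27570 = 31475 + 27570 = 59045$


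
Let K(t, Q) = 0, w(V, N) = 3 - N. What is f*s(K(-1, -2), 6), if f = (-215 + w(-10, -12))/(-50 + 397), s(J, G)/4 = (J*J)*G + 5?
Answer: -4000/347 ≈ -11.527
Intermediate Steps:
s(J, G) = 20 + 4*G*J² (s(J, G) = 4*((J*J)*G + 5) = 4*(J²*G + 5) = 4*(G*J² + 5) = 4*(5 + G*J²) = 20 + 4*G*J²)
f = -200/347 (f = (-215 + (3 - 1*(-12)))/(-50 + 397) = (-215 + (3 + 12))/347 = (-215 + 15)*(1/347) = -200*1/347 = -200/347 ≈ -0.57637)
f*s(K(-1, -2), 6) = -200*(20 + 4*6*0²)/347 = -200*(20 + 4*6*0)/347 = -200*(20 + 0)/347 = -200/347*20 = -4000/347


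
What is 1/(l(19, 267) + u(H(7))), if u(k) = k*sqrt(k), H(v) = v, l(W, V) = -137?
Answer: -137/18426 - 7*sqrt(7)/18426 ≈ -0.0084403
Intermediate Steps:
u(k) = k**(3/2)
1/(l(19, 267) + u(H(7))) = 1/(-137 + 7**(3/2)) = 1/(-137 + 7*sqrt(7))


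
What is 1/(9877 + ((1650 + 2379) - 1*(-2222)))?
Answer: 1/16128 ≈ 6.2004e-5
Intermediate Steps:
1/(9877 + ((1650 + 2379) - 1*(-2222))) = 1/(9877 + (4029 + 2222)) = 1/(9877 + 6251) = 1/16128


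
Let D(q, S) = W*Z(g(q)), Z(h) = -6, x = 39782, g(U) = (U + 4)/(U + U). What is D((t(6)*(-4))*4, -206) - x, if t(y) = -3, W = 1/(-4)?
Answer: -79561/2 ≈ -39781.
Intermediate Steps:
g(U) = (4 + U)/(2*U) (g(U) = (4 + U)/((2*U)) = (4 + U)*(1/(2*U)) = (4 + U)/(2*U))
W = -¼ ≈ -0.25000
D(q, S) = 3/2 (D(q, S) = -¼*(-6) = 3/2)
D((t(6)*(-4))*4, -206) - x = 3/2 - 1*39782 = 3/2 - 39782 = -79561/2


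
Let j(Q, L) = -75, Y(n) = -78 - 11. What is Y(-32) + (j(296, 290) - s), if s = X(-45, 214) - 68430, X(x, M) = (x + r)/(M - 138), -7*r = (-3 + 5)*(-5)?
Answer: 36317817/532 ≈ 68267.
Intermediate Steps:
r = 10/7 (r = -(-3 + 5)*(-5)/7 = -2*(-5)/7 = -⅐*(-10) = 10/7 ≈ 1.4286)
Y(n) = -89
X(x, M) = (10/7 + x)/(-138 + M) (X(x, M) = (x + 10/7)/(M - 138) = (10/7 + x)/(-138 + M))
s = -36405065/532 (s = (10/7 - 45)/(-138 + 214) - 68430 = -305/7/76 - 68430 = (1/76)*(-305/7) - 68430 = -305/532 - 68430 = -36405065/532 ≈ -68431.)
Y(-32) + (j(296, 290) - s) = -89 + (-75 - 1*(-36405065/532)) = -89 + (-75 + 36405065/532) = -89 + 36365165/532 = 36317817/532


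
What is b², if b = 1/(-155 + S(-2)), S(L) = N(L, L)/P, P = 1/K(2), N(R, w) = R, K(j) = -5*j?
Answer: 1/18225 ≈ 5.4870e-5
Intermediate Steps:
P = -⅒ (P = 1/(-5*2) = 1/(-10) = -⅒ ≈ -0.10000)
S(L) = -10*L (S(L) = L/(-⅒) = L*(-10) = -10*L)
b = -1/135 (b = 1/(-155 - 10*(-2)) = 1/(-155 + 20) = 1/(-135) = -1/135 ≈ -0.0074074)
b² = (-1/135)² = 1/18225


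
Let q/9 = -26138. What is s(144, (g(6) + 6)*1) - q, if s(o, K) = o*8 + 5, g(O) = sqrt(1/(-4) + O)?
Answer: 236399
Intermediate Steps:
q = -235242 (q = 9*(-26138) = -235242)
g(O) = sqrt(-1/4 + O)
s(o, K) = 5 + 8*o (s(o, K) = 8*o + 5 = 5 + 8*o)
s(144, (g(6) + 6)*1) - q = (5 + 8*144) - 1*(-235242) = (5 + 1152) + 235242 = 1157 + 235242 = 236399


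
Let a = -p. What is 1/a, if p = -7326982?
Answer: 1/7326982 ≈ 1.3648e-7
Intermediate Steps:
a = 7326982 (a = -1*(-7326982) = 7326982)
1/a = 1/7326982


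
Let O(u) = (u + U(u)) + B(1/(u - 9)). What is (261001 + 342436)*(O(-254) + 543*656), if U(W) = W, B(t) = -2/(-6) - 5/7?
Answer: 4507488531404/21 ≈ 2.1464e+11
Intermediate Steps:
B(t) = -8/21 (B(t) = -2*(-1/6) - 5*1/7 = 1/3 - 5/7 = -8/21)
O(u) = -8/21 + 2*u (O(u) = (u + u) - 8/21 = 2*u - 8/21 = -8/21 + 2*u)
(261001 + 342436)*(O(-254) + 543*656) = (261001 + 342436)*((-8/21 + 2*(-254)) + 543*656) = 603437*((-8/21 - 508) + 356208) = 603437*(-10676/21 + 356208) = 603437*(7469692/21) = 4507488531404/21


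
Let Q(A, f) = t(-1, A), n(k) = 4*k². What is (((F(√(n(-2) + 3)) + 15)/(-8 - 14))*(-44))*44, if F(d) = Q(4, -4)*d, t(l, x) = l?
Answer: 1320 - 88*√19 ≈ 936.42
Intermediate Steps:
Q(A, f) = -1
F(d) = -d
(((F(√(n(-2) + 3)) + 15)/(-8 - 14))*(-44))*44 = (((-√(4*(-2)² + 3) + 15)/(-8 - 14))*(-44))*44 = (((-√(4*4 + 3) + 15)/(-22))*(-44))*44 = (((-√(16 + 3) + 15)*(-1/22))*(-44))*44 = (((-√19 + 15)*(-1/22))*(-44))*44 = (((15 - √19)*(-1/22))*(-44))*44 = ((-15/22 + √19/22)*(-44))*44 = (30 - 2*√19)*44 = 1320 - 88*√19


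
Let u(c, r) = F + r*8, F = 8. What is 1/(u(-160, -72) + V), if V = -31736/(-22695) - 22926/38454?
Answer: -8556015/4852953083 ≈ -0.0017631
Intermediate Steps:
u(c, r) = 8 + 8*r (u(c, r) = 8 + r*8 = 8 + 8*r)
V = 6863437/8556015 (V = -31736*(-1/22695) - 22926*1/38454 = 31736/22695 - 3821/6409 = 6863437/8556015 ≈ 0.80218)
1/(u(-160, -72) + V) = 1/((8 + 8*(-72)) + 6863437/8556015) = 1/((8 - 576) + 6863437/8556015) = 1/(-568 + 6863437/8556015) = 1/(-4852953083/8556015) = -8556015/4852953083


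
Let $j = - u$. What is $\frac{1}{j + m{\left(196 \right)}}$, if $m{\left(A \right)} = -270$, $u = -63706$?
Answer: $\frac{1}{63436} \approx 1.5764 \cdot 10^{-5}$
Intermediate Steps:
$j = 63706$ ($j = \left(-1\right) \left(-63706\right) = 63706$)
$\frac{1}{j + m{\left(196 \right)}} = \frac{1}{63706 - 270} = \frac{1}{63436}$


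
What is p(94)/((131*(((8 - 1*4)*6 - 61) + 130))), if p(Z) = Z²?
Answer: 8836/12183 ≈ 0.72527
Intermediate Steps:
p(94)/((131*(((8 - 1*4)*6 - 61) + 130))) = 94²/((131*(((8 - 1*4)*6 - 61) + 130))) = 8836/((131*(((8 - 4)*6 - 61) + 130))) = 8836/((131*((4*6 - 61) + 130))) = 8836/((131*((24 - 61) + 130))) = 8836/((131*(-37 + 130))) = 8836/((131*93)) = 8836/12183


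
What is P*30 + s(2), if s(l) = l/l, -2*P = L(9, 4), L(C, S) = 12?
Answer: -179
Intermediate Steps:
P = -6 (P = -½*12 = -6)
s(l) = 1
P*30 + s(2) = -6*30 + 1 = -180 + 1 = -179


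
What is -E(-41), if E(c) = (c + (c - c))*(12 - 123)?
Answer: -4551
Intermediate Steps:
E(c) = -111*c (E(c) = (c + 0)*(-111) = c*(-111) = -111*c)
-E(-41) = -(-111)*(-41) = -1*4551 = -4551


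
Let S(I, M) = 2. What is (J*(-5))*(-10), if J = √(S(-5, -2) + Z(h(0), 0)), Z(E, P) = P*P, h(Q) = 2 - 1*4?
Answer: 50*√2 ≈ 70.711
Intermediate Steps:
h(Q) = -2 (h(Q) = 2 - 4 = -2)
Z(E, P) = P²
J = √2 (J = √(2 + 0²) = √(2 + 0) = √2 ≈ 1.4142)
(J*(-5))*(-10) = (√2*(-5))*(-10) = -5*√2*(-10) = 50*√2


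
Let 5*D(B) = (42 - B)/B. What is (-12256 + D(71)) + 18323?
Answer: 2153756/355 ≈ 6066.9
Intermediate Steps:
D(B) = (42 - B)/(5*B) (D(B) = ((42 - B)/B)/5 = (42 - B)/(5*B))
(-12256 + D(71)) + 18323 = (-12256 + (1/5)*(42 - 1*71)/71) + 18323 = (-12256 + (1/5)*(1/71)*(42 - 71)) + 18323 = (-12256 + (1/5)*(1/71)*(-29)) + 18323 = (-12256 - 29/355) + 18323 = -4350909/355 + 18323 = 2153756/355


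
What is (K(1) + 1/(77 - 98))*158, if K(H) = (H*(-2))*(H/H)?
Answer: -6794/21 ≈ -323.52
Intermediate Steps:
K(H) = -2*H (K(H) = -2*H*1 = -2*H)
(K(1) + 1/(77 - 98))*158 = (-2*1 + 1/(77 - 98))*158 = (-2 + 1/(-21))*158 = (-2 - 1/21)*158 = -43/21*158 = -6794/21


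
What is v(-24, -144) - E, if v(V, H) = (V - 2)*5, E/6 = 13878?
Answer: -83398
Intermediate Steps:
E = 83268 (E = 6*13878 = 83268)
v(V, H) = -10 + 5*V (v(V, H) = (-2 + V)*5 = -10 + 5*V)
v(-24, -144) - E = (-10 + 5*(-24)) - 1*83268 = (-10 - 120) - 83268 = -130 - 83268 = -83398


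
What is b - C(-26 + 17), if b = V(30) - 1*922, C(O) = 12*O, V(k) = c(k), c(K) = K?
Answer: -784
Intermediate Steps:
V(k) = k
b = -892 (b = 30 - 1*922 = 30 - 922 = -892)
b - C(-26 + 17) = -892 - 12*(-26 + 17) = -892 - 12*(-9) = -892 - 1*(-108) = -892 + 108 = -784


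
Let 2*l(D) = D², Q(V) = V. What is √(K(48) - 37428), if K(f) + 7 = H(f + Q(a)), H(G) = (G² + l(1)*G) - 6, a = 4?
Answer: I*√34711 ≈ 186.31*I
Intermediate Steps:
l(D) = D²/2
H(G) = -6 + G² + G/2 (H(G) = (G² + ((½)*1²)*G) - 6 = (G² + ((½)*1)*G) - 6 = (G² + G/2) - 6 = -6 + G² + G/2)
K(f) = -11 + (4 + f)² + f/2 (K(f) = -7 + (-6 + (f + 4)² + (f + 4)/2) = -7 + (-6 + (4 + f)² + (4 + f)/2) = -7 + (-6 + (4 + f)² + (2 + f/2)) = -7 + (-4 + (4 + f)² + f/2) = -11 + (4 + f)² + f/2)
√(K(48) - 37428) = √((5 + 48² + (17/2)*48) - 37428) = √((5 + 2304 + 408) - 37428) = √(2717 - 37428) = √(-34711) = I*√34711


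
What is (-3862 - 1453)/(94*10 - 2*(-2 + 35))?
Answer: -5315/874 ≈ -6.0812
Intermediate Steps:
(-3862 - 1453)/(94*10 - 2*(-2 + 35)) = -5315/(940 - 2*33) = -5315/(940 - 66) = -5315/874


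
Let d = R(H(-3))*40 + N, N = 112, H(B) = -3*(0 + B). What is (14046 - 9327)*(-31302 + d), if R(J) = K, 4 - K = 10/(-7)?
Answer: -1023126390/7 ≈ -1.4616e+8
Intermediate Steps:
K = 38/7 (K = 4 - 10/(-7) = 4 - 10*(-1)/7 = 4 - 1*(-10/7) = 4 + 10/7 = 38/7 ≈ 5.4286)
H(B) = -3*B
R(J) = 38/7
d = 2304/7 (d = (38/7)*40 + 112 = 1520/7 + 112 = 2304/7 ≈ 329.14)
(14046 - 9327)*(-31302 + d) = (14046 - 9327)*(-31302 + 2304/7) = 4719*(-216810/7) = -1023126390/7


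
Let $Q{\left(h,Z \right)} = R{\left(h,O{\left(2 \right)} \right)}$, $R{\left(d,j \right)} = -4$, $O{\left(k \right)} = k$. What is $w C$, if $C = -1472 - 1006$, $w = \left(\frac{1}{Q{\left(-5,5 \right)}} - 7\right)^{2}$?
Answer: $- \frac{1041999}{8} \approx -1.3025 \cdot 10^{5}$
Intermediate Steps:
$Q{\left(h,Z \right)} = -4$
$w = \frac{841}{16}$ ($w = \left(\frac{1}{-4} - 7\right)^{2} = \left(- \frac{1}{4} - 7\right)^{2} = \left(- \frac{29}{4}\right)^{2} = \frac{841}{16} \approx 52.563$)
$C = -2478$ ($C = -1472 - 1006 = -2478$)
$w C = \frac{841}{16} \left(-2478\right) = - \frac{1041999}{8}$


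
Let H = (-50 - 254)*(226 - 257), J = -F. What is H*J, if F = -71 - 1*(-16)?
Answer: 518320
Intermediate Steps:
F = -55 (F = -71 + 16 = -55)
J = 55 (J = -1*(-55) = 55)
H = 9424 (H = -304*(-31) = 9424)
H*J = 9424*55 = 518320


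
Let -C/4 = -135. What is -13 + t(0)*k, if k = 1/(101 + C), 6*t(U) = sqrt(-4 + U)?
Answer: -13 + I/1923 ≈ -13.0 + 0.00052002*I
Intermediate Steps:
C = 540 (C = -4*(-135) = 540)
t(U) = sqrt(-4 + U)/6
k = 1/641 (k = 1/(101 + 540) = 1/641 ≈ 0.0015601)
-13 + t(0)*k = -13 + (sqrt(-4 + 0)/6)*(1/641) = -13 + (sqrt(-4)/6)*(1/641) = -13 + ((2*I)/6)*(1/641) = -13 + (I/3)*(1/641) = -13 + I/1923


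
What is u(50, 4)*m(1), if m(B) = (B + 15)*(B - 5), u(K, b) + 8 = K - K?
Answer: 512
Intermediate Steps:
u(K, b) = -8 (u(K, b) = -8 + (K - K) = -8 + 0 = -8)
m(B) = (-5 + B)*(15 + B) (m(B) = (15 + B)*(-5 + B) = (-5 + B)*(15 + B))
u(50, 4)*m(1) = -8*(-75 + 1² + 10*1) = -8*(-75 + 1 + 10) = -8*(-64) = 512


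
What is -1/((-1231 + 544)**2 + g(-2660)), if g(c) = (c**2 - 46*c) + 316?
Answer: -1/7670245 ≈ -1.3037e-7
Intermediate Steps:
g(c) = 316 + c**2 - 46*c
-1/((-1231 + 544)**2 + g(-2660)) = -1/((-1231 + 544)**2 + (316 + (-2660)**2 - 46*(-2660))) = -1/((-687)**2 + (316 + 7075600 + 122360)) = -1/(471969 + 7198276) = -1/7670245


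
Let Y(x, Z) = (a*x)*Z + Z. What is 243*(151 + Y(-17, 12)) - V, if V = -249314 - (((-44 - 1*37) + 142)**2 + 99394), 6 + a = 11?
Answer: 144178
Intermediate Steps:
a = 5 (a = -6 + 11 = 5)
Y(x, Z) = Z + 5*Z*x (Y(x, Z) = (5*x)*Z + Z = 5*Z*x + Z = Z + 5*Z*x)
V = -352429 (V = -249314 - (((-44 - 37) + 142)**2 + 99394) = -249314 - ((-81 + 142)**2 + 99394) = -249314 - (61**2 + 99394) = -249314 - (3721 + 99394) = -249314 - 1*103115 = -249314 - 103115 = -352429)
243*(151 + Y(-17, 12)) - V = 243*(151 + 12*(1 + 5*(-17))) - 1*(-352429) = 243*(151 + 12*(1 - 85)) + 352429 = 243*(151 + 12*(-84)) + 352429 = 243*(151 - 1008) + 352429 = 243*(-857) + 352429 = -208251 + 352429 = 144178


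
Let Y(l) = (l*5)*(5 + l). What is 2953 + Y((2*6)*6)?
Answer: 30673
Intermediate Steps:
Y(l) = 5*l*(5 + l) (Y(l) = (5*l)*(5 + l) = 5*l*(5 + l))
2953 + Y((2*6)*6) = 2953 + 5*((2*6)*6)*(5 + (2*6)*6) = 2953 + 5*(12*6)*(5 + 12*6) = 2953 + 5*72*(5 + 72) = 2953 + 5*72*77 = 2953 + 27720 = 30673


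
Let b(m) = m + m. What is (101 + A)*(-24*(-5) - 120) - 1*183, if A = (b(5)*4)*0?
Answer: -183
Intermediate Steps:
b(m) = 2*m
A = 0 (A = ((2*5)*4)*0 = (10*4)*0 = 40*0 = 0)
(101 + A)*(-24*(-5) - 120) - 1*183 = (101 + 0)*(-24*(-5) - 120) - 1*183 = 101*(120 - 120) - 183 = 101*0 - 183 = 0 - 183 = -183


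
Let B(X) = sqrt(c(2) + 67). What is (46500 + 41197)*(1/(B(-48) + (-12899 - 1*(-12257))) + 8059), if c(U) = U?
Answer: 97082711878737/137365 - 87697*sqrt(69)/412095 ≈ 7.0675e+8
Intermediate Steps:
B(X) = sqrt(69) (B(X) = sqrt(2 + 67) = sqrt(69))
(46500 + 41197)*(1/(B(-48) + (-12899 - 1*(-12257))) + 8059) = (46500 + 41197)*(1/(sqrt(69) + (-12899 - 1*(-12257))) + 8059) = 87697*(1/(sqrt(69) + (-12899 + 12257)) + 8059) = 87697*(1/(sqrt(69) - 642) + 8059) = 87697*(1/(-642 + sqrt(69)) + 8059) = 87697*(8059 + 1/(-642 + sqrt(69))) = 706750123 + 87697/(-642 + sqrt(69))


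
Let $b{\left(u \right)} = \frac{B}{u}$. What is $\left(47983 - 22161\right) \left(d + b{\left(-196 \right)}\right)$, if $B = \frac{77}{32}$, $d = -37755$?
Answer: $- \frac{436759647301}{448} \approx -9.7491 \cdot 10^{8}$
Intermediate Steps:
$B = \frac{77}{32}$ ($B = 77 \cdot \frac{1}{32} = \frac{77}{32} \approx 2.4063$)
$b{\left(u \right)} = \frac{77}{32 u}$
$\left(47983 - 22161\right) \left(d + b{\left(-196 \right)}\right) = \left(47983 - 22161\right) \left(-37755 + \frac{77}{32 \left(-196\right)}\right) = 25822 \left(-37755 + \frac{77}{32} \left(- \frac{1}{196}\right)\right) = 25822 \left(-37755 - \frac{11}{896}\right) = 25822 \left(- \frac{33828491}{896}\right) = - \frac{436759647301}{448}$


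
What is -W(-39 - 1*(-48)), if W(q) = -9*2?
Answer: 18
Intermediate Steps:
W(q) = -18
-W(-39 - 1*(-48)) = -1*(-18) = 18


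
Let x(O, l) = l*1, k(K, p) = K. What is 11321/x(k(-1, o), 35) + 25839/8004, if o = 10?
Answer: 1051927/3220 ≈ 326.69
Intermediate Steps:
x(O, l) = l
11321/x(k(-1, o), 35) + 25839/8004 = 11321/35 + 25839/8004 = 11321*(1/35) + 25839*(1/8004) = 11321/35 + 297/92 = 1051927/3220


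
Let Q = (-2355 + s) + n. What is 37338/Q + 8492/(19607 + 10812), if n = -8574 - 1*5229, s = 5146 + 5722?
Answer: -545430971/80458255 ≈ -6.7791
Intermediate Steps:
s = 10868
n = -13803 (n = -8574 - 5229 = -13803)
Q = -5290 (Q = (-2355 + 10868) - 13803 = 8513 - 13803 = -5290)
37338/Q + 8492/(19607 + 10812) = 37338/(-5290) + 8492/(19607 + 10812) = 37338*(-1/5290) + 8492/30419 = -18669/2645 + 8492*(1/30419) = -18669/2645 + 8492/30419 = -545430971/80458255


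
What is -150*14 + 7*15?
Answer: -1995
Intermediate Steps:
-150*14 + 7*15 = -15*140 + 105 = -2100 + 105 = -1995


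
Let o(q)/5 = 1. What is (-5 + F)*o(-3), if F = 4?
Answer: -5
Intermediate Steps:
o(q) = 5 (o(q) = 5*1 = 5)
(-5 + F)*o(-3) = (-5 + 4)*5 = -1*5 = -5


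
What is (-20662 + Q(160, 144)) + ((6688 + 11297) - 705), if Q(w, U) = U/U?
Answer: -3381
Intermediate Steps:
Q(w, U) = 1
(-20662 + Q(160, 144)) + ((6688 + 11297) - 705) = (-20662 + 1) + ((6688 + 11297) - 705) = -20661 + (17985 - 705) = -20661 + 17280 = -3381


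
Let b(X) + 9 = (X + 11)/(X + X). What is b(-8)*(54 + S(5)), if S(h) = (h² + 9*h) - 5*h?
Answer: -14553/16 ≈ -909.56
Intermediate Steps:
S(h) = h² + 4*h
b(X) = -9 + (11 + X)/(2*X) (b(X) = -9 + (X + 11)/(X + X) = -9 + (11 + X)/((2*X)) = -9 + (11 + X)*(1/(2*X)) = -9 + (11 + X)/(2*X))
b(-8)*(54 + S(5)) = ((½)*(11 - 17*(-8))/(-8))*(54 + 5*(4 + 5)) = ((½)*(-⅛)*(11 + 136))*(54 + 5*9) = ((½)*(-⅛)*147)*(54 + 45) = -147/16*99 = -14553/16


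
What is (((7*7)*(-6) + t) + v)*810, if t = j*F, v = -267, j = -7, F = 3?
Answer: -471420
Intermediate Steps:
t = -21 (t = -7*3 = -21)
(((7*7)*(-6) + t) + v)*810 = (((7*7)*(-6) - 21) - 267)*810 = ((49*(-6) - 21) - 267)*810 = ((-294 - 21) - 267)*810 = (-315 - 267)*810 = -582*810 = -471420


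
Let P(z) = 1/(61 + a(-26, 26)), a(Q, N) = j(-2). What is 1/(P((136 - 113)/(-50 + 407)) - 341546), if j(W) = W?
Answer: -59/20151213 ≈ -2.9279e-6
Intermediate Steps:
a(Q, N) = -2
P(z) = 1/59 (P(z) = 1/(61 - 2) = 1/59)
1/(P((136 - 113)/(-50 + 407)) - 341546) = 1/(1/59 - 341546) = 1/(-20151213/59) = -59/20151213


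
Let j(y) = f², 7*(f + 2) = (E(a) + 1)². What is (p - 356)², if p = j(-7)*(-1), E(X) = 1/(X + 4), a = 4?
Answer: 5200551446292801/40282095616 ≈ 1.2910e+5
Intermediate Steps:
E(X) = 1/(4 + X)
f = -815/448 (f = -2 + (1/(4 + 4) + 1)²/7 = -2 + (1/8 + 1)²/7 = -2 + (⅛ + 1)²/7 = -2 + (9/8)²/7 = -2 + (⅐)*(81/64) = -2 + 81/448 = -815/448 ≈ -1.8192)
j(y) = 664225/200704 (j(y) = (-815/448)² = 664225/200704)
p = -664225/200704 (p = (664225/200704)*(-1) = -664225/200704 ≈ -3.3095)
(p - 356)² = (-664225/200704 - 356)² = (-72114849/200704)² = 5200551446292801/40282095616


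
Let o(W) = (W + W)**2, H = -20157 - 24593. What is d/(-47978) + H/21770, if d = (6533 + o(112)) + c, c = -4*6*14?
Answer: -2095811/648746 ≈ -3.2306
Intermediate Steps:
c = -336 (c = -24*14 = -336)
H = -44750
o(W) = 4*W**2 (o(W) = (2*W)**2 = 4*W**2)
d = 56373 (d = (6533 + 4*112**2) - 336 = (6533 + 4*12544) - 336 = (6533 + 50176) - 336 = 56709 - 336 = 56373)
d/(-47978) + H/21770 = 56373/(-47978) - 44750/21770 = 56373*(-1/47978) - 44750*1/21770 = -2451/2086 - 4475/2177 = -2095811/648746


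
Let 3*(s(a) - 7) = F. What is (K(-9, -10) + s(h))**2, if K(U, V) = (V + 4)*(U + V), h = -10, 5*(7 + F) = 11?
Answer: 356409/25 ≈ 14256.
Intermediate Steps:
F = -24/5 (F = -7 + (1/5)*11 = -7 + 11/5 = -24/5 ≈ -4.8000)
s(a) = 27/5 (s(a) = 7 + (1/3)*(-24/5) = 7 - 8/5 = 27/5)
K(U, V) = (4 + V)*(U + V)
(K(-9, -10) + s(h))**2 = (((-10)**2 + 4*(-9) + 4*(-10) - 9*(-10)) + 27/5)**2 = ((100 - 36 - 40 + 90) + 27/5)**2 = (114 + 27/5)**2 = (597/5)**2 = 356409/25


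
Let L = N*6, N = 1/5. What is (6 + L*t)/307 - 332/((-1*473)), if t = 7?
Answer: 543676/726055 ≈ 0.74881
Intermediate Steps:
N = ⅕ ≈ 0.20000
L = 6/5 (L = (⅕)*6 = 6/5 ≈ 1.2000)
(6 + L*t)/307 - 332/((-1*473)) = (6 + (6/5)*7)/307 - 332/((-1*473)) = (6 + 42/5)*(1/307) - 332/(-473) = (72/5)*(1/307) - 332*(-1/473) = 72/1535 + 332/473 = 543676/726055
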